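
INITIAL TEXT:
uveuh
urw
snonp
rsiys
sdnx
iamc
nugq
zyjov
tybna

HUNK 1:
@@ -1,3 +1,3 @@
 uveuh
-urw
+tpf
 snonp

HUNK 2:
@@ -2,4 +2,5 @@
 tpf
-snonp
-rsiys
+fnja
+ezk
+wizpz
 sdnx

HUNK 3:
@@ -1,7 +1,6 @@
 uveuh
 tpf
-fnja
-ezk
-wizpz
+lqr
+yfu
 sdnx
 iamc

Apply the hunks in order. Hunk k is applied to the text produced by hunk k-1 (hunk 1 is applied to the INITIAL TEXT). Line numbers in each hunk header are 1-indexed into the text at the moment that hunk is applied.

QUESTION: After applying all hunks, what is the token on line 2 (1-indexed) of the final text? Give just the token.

Hunk 1: at line 1 remove [urw] add [tpf] -> 9 lines: uveuh tpf snonp rsiys sdnx iamc nugq zyjov tybna
Hunk 2: at line 2 remove [snonp,rsiys] add [fnja,ezk,wizpz] -> 10 lines: uveuh tpf fnja ezk wizpz sdnx iamc nugq zyjov tybna
Hunk 3: at line 1 remove [fnja,ezk,wizpz] add [lqr,yfu] -> 9 lines: uveuh tpf lqr yfu sdnx iamc nugq zyjov tybna
Final line 2: tpf

Answer: tpf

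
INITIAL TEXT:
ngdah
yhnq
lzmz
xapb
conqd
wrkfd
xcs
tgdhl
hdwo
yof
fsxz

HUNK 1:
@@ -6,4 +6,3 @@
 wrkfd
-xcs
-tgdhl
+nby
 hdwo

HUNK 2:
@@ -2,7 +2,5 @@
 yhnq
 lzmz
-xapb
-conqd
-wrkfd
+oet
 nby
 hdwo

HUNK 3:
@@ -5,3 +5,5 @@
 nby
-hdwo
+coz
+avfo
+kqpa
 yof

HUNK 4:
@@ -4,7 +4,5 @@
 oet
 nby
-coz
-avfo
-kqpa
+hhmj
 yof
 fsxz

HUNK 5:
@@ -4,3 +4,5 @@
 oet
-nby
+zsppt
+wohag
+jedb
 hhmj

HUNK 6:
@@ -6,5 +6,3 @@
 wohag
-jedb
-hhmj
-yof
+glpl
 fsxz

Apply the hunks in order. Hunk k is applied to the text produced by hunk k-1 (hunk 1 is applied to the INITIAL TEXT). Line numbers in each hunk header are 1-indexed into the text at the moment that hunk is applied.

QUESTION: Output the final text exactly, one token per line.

Answer: ngdah
yhnq
lzmz
oet
zsppt
wohag
glpl
fsxz

Derivation:
Hunk 1: at line 6 remove [xcs,tgdhl] add [nby] -> 10 lines: ngdah yhnq lzmz xapb conqd wrkfd nby hdwo yof fsxz
Hunk 2: at line 2 remove [xapb,conqd,wrkfd] add [oet] -> 8 lines: ngdah yhnq lzmz oet nby hdwo yof fsxz
Hunk 3: at line 5 remove [hdwo] add [coz,avfo,kqpa] -> 10 lines: ngdah yhnq lzmz oet nby coz avfo kqpa yof fsxz
Hunk 4: at line 4 remove [coz,avfo,kqpa] add [hhmj] -> 8 lines: ngdah yhnq lzmz oet nby hhmj yof fsxz
Hunk 5: at line 4 remove [nby] add [zsppt,wohag,jedb] -> 10 lines: ngdah yhnq lzmz oet zsppt wohag jedb hhmj yof fsxz
Hunk 6: at line 6 remove [jedb,hhmj,yof] add [glpl] -> 8 lines: ngdah yhnq lzmz oet zsppt wohag glpl fsxz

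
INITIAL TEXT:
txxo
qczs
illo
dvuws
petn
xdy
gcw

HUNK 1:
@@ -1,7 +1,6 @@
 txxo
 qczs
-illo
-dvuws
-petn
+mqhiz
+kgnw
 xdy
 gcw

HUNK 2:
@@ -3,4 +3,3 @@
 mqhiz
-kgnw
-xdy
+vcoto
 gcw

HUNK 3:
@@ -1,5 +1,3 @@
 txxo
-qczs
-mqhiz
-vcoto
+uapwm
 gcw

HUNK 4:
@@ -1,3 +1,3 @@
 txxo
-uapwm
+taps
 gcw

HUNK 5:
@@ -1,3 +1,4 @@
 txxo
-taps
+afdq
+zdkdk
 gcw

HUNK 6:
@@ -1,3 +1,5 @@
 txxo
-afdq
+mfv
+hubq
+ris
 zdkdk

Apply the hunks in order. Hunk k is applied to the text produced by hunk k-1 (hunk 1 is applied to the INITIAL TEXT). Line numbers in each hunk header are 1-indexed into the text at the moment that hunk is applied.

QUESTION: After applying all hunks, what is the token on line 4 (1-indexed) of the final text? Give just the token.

Hunk 1: at line 1 remove [illo,dvuws,petn] add [mqhiz,kgnw] -> 6 lines: txxo qczs mqhiz kgnw xdy gcw
Hunk 2: at line 3 remove [kgnw,xdy] add [vcoto] -> 5 lines: txxo qczs mqhiz vcoto gcw
Hunk 3: at line 1 remove [qczs,mqhiz,vcoto] add [uapwm] -> 3 lines: txxo uapwm gcw
Hunk 4: at line 1 remove [uapwm] add [taps] -> 3 lines: txxo taps gcw
Hunk 5: at line 1 remove [taps] add [afdq,zdkdk] -> 4 lines: txxo afdq zdkdk gcw
Hunk 6: at line 1 remove [afdq] add [mfv,hubq,ris] -> 6 lines: txxo mfv hubq ris zdkdk gcw
Final line 4: ris

Answer: ris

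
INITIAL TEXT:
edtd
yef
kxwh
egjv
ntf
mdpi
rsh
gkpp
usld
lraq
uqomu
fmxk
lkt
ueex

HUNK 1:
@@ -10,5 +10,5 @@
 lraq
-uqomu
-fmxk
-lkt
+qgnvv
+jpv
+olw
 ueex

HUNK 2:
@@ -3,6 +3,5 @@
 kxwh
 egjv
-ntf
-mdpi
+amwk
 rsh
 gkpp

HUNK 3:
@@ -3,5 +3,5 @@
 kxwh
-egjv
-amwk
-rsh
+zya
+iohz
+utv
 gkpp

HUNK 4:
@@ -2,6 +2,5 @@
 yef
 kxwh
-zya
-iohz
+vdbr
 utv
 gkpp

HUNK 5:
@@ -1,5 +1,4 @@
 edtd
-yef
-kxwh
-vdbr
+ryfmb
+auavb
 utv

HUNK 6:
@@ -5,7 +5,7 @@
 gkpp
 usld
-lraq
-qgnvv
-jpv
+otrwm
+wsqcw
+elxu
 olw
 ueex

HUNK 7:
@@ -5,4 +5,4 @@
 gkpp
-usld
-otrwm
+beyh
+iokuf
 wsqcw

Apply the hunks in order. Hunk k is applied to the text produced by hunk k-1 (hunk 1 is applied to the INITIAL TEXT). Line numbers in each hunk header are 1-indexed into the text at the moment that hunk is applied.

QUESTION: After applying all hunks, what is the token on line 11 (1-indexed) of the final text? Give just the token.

Answer: ueex

Derivation:
Hunk 1: at line 10 remove [uqomu,fmxk,lkt] add [qgnvv,jpv,olw] -> 14 lines: edtd yef kxwh egjv ntf mdpi rsh gkpp usld lraq qgnvv jpv olw ueex
Hunk 2: at line 3 remove [ntf,mdpi] add [amwk] -> 13 lines: edtd yef kxwh egjv amwk rsh gkpp usld lraq qgnvv jpv olw ueex
Hunk 3: at line 3 remove [egjv,amwk,rsh] add [zya,iohz,utv] -> 13 lines: edtd yef kxwh zya iohz utv gkpp usld lraq qgnvv jpv olw ueex
Hunk 4: at line 2 remove [zya,iohz] add [vdbr] -> 12 lines: edtd yef kxwh vdbr utv gkpp usld lraq qgnvv jpv olw ueex
Hunk 5: at line 1 remove [yef,kxwh,vdbr] add [ryfmb,auavb] -> 11 lines: edtd ryfmb auavb utv gkpp usld lraq qgnvv jpv olw ueex
Hunk 6: at line 5 remove [lraq,qgnvv,jpv] add [otrwm,wsqcw,elxu] -> 11 lines: edtd ryfmb auavb utv gkpp usld otrwm wsqcw elxu olw ueex
Hunk 7: at line 5 remove [usld,otrwm] add [beyh,iokuf] -> 11 lines: edtd ryfmb auavb utv gkpp beyh iokuf wsqcw elxu olw ueex
Final line 11: ueex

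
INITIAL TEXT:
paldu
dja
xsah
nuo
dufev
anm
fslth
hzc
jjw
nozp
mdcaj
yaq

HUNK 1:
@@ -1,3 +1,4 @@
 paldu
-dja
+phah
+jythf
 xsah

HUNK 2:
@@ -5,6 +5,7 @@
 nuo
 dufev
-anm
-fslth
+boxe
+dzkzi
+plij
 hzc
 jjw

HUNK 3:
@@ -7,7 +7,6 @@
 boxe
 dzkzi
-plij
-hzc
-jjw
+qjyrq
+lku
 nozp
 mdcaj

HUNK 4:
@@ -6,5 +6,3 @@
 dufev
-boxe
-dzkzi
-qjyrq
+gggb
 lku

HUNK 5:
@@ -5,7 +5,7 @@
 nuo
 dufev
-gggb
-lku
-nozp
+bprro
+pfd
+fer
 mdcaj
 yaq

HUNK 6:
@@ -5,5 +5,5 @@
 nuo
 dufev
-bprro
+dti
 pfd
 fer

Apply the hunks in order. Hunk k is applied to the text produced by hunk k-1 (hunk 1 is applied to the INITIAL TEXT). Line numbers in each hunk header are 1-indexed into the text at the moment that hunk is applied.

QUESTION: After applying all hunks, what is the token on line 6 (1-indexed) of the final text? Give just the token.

Answer: dufev

Derivation:
Hunk 1: at line 1 remove [dja] add [phah,jythf] -> 13 lines: paldu phah jythf xsah nuo dufev anm fslth hzc jjw nozp mdcaj yaq
Hunk 2: at line 5 remove [anm,fslth] add [boxe,dzkzi,plij] -> 14 lines: paldu phah jythf xsah nuo dufev boxe dzkzi plij hzc jjw nozp mdcaj yaq
Hunk 3: at line 7 remove [plij,hzc,jjw] add [qjyrq,lku] -> 13 lines: paldu phah jythf xsah nuo dufev boxe dzkzi qjyrq lku nozp mdcaj yaq
Hunk 4: at line 6 remove [boxe,dzkzi,qjyrq] add [gggb] -> 11 lines: paldu phah jythf xsah nuo dufev gggb lku nozp mdcaj yaq
Hunk 5: at line 5 remove [gggb,lku,nozp] add [bprro,pfd,fer] -> 11 lines: paldu phah jythf xsah nuo dufev bprro pfd fer mdcaj yaq
Hunk 6: at line 5 remove [bprro] add [dti] -> 11 lines: paldu phah jythf xsah nuo dufev dti pfd fer mdcaj yaq
Final line 6: dufev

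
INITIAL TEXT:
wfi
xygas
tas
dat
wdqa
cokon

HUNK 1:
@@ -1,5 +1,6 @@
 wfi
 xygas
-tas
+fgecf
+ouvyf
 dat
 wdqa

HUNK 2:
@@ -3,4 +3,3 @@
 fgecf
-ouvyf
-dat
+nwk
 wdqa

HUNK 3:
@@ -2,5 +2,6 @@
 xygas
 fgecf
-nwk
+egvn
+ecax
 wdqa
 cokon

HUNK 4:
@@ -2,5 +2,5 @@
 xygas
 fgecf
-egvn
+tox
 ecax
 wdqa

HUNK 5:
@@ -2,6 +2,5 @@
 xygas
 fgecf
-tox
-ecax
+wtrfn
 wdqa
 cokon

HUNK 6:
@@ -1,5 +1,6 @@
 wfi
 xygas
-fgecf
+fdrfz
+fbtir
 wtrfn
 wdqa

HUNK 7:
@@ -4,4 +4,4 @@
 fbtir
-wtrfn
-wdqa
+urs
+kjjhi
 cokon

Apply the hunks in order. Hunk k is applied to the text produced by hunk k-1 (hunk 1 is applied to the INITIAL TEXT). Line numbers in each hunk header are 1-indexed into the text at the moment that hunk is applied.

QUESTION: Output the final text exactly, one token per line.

Hunk 1: at line 1 remove [tas] add [fgecf,ouvyf] -> 7 lines: wfi xygas fgecf ouvyf dat wdqa cokon
Hunk 2: at line 3 remove [ouvyf,dat] add [nwk] -> 6 lines: wfi xygas fgecf nwk wdqa cokon
Hunk 3: at line 2 remove [nwk] add [egvn,ecax] -> 7 lines: wfi xygas fgecf egvn ecax wdqa cokon
Hunk 4: at line 2 remove [egvn] add [tox] -> 7 lines: wfi xygas fgecf tox ecax wdqa cokon
Hunk 5: at line 2 remove [tox,ecax] add [wtrfn] -> 6 lines: wfi xygas fgecf wtrfn wdqa cokon
Hunk 6: at line 1 remove [fgecf] add [fdrfz,fbtir] -> 7 lines: wfi xygas fdrfz fbtir wtrfn wdqa cokon
Hunk 7: at line 4 remove [wtrfn,wdqa] add [urs,kjjhi] -> 7 lines: wfi xygas fdrfz fbtir urs kjjhi cokon

Answer: wfi
xygas
fdrfz
fbtir
urs
kjjhi
cokon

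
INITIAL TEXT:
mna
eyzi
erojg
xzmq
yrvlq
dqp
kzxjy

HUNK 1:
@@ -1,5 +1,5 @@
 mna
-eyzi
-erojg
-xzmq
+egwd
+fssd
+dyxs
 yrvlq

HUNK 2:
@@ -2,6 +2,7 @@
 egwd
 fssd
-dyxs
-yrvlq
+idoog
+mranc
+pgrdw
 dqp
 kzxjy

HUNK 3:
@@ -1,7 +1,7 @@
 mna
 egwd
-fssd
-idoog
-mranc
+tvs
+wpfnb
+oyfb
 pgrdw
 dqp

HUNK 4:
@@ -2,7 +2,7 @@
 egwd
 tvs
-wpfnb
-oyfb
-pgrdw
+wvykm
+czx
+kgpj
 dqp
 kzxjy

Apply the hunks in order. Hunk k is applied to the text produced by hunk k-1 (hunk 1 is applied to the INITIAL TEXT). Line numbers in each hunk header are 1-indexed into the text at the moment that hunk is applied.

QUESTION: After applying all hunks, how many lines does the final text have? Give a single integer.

Answer: 8

Derivation:
Hunk 1: at line 1 remove [eyzi,erojg,xzmq] add [egwd,fssd,dyxs] -> 7 lines: mna egwd fssd dyxs yrvlq dqp kzxjy
Hunk 2: at line 2 remove [dyxs,yrvlq] add [idoog,mranc,pgrdw] -> 8 lines: mna egwd fssd idoog mranc pgrdw dqp kzxjy
Hunk 3: at line 1 remove [fssd,idoog,mranc] add [tvs,wpfnb,oyfb] -> 8 lines: mna egwd tvs wpfnb oyfb pgrdw dqp kzxjy
Hunk 4: at line 2 remove [wpfnb,oyfb,pgrdw] add [wvykm,czx,kgpj] -> 8 lines: mna egwd tvs wvykm czx kgpj dqp kzxjy
Final line count: 8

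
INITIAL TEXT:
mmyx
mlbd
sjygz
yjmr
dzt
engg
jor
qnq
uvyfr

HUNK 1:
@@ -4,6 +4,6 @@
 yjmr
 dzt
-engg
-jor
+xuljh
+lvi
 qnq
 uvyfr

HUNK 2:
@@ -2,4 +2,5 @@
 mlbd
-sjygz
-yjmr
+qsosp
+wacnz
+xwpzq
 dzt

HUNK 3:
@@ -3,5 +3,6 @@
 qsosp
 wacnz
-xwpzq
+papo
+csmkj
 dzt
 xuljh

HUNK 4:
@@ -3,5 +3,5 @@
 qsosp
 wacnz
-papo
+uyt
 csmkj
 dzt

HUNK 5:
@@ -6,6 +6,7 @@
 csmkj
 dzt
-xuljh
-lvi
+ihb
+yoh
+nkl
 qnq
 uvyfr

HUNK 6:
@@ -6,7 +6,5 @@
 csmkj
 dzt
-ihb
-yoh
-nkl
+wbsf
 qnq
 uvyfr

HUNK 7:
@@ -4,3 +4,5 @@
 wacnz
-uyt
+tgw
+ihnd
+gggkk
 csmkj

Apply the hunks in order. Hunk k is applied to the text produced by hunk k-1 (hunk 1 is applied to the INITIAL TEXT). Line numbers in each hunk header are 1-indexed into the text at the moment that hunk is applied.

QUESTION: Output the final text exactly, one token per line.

Hunk 1: at line 4 remove [engg,jor] add [xuljh,lvi] -> 9 lines: mmyx mlbd sjygz yjmr dzt xuljh lvi qnq uvyfr
Hunk 2: at line 2 remove [sjygz,yjmr] add [qsosp,wacnz,xwpzq] -> 10 lines: mmyx mlbd qsosp wacnz xwpzq dzt xuljh lvi qnq uvyfr
Hunk 3: at line 3 remove [xwpzq] add [papo,csmkj] -> 11 lines: mmyx mlbd qsosp wacnz papo csmkj dzt xuljh lvi qnq uvyfr
Hunk 4: at line 3 remove [papo] add [uyt] -> 11 lines: mmyx mlbd qsosp wacnz uyt csmkj dzt xuljh lvi qnq uvyfr
Hunk 5: at line 6 remove [xuljh,lvi] add [ihb,yoh,nkl] -> 12 lines: mmyx mlbd qsosp wacnz uyt csmkj dzt ihb yoh nkl qnq uvyfr
Hunk 6: at line 6 remove [ihb,yoh,nkl] add [wbsf] -> 10 lines: mmyx mlbd qsosp wacnz uyt csmkj dzt wbsf qnq uvyfr
Hunk 7: at line 4 remove [uyt] add [tgw,ihnd,gggkk] -> 12 lines: mmyx mlbd qsosp wacnz tgw ihnd gggkk csmkj dzt wbsf qnq uvyfr

Answer: mmyx
mlbd
qsosp
wacnz
tgw
ihnd
gggkk
csmkj
dzt
wbsf
qnq
uvyfr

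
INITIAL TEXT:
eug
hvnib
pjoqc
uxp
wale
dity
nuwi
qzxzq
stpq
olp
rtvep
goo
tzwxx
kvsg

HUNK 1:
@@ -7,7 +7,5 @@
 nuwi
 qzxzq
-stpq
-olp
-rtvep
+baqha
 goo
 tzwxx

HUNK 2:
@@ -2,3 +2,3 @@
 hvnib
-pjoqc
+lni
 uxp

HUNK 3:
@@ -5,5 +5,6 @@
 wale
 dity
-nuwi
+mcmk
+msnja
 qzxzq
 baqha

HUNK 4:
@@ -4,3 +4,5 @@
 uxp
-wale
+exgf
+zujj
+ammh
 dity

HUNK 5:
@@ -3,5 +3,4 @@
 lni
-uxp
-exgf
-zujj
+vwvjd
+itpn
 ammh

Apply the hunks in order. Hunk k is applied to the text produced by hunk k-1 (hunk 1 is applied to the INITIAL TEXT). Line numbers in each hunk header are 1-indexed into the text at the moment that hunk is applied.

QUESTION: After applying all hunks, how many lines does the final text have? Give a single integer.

Hunk 1: at line 7 remove [stpq,olp,rtvep] add [baqha] -> 12 lines: eug hvnib pjoqc uxp wale dity nuwi qzxzq baqha goo tzwxx kvsg
Hunk 2: at line 2 remove [pjoqc] add [lni] -> 12 lines: eug hvnib lni uxp wale dity nuwi qzxzq baqha goo tzwxx kvsg
Hunk 3: at line 5 remove [nuwi] add [mcmk,msnja] -> 13 lines: eug hvnib lni uxp wale dity mcmk msnja qzxzq baqha goo tzwxx kvsg
Hunk 4: at line 4 remove [wale] add [exgf,zujj,ammh] -> 15 lines: eug hvnib lni uxp exgf zujj ammh dity mcmk msnja qzxzq baqha goo tzwxx kvsg
Hunk 5: at line 3 remove [uxp,exgf,zujj] add [vwvjd,itpn] -> 14 lines: eug hvnib lni vwvjd itpn ammh dity mcmk msnja qzxzq baqha goo tzwxx kvsg
Final line count: 14

Answer: 14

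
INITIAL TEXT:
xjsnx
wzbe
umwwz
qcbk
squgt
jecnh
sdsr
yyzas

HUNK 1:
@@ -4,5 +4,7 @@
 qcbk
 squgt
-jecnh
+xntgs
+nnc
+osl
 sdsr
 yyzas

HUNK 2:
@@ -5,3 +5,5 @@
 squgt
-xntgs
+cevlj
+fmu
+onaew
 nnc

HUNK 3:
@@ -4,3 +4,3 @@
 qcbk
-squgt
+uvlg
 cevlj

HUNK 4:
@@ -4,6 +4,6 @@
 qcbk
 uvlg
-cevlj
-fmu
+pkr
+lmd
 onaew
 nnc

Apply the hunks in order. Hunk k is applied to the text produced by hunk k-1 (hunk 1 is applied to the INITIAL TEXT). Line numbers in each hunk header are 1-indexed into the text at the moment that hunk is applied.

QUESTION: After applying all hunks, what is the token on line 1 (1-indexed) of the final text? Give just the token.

Hunk 1: at line 4 remove [jecnh] add [xntgs,nnc,osl] -> 10 lines: xjsnx wzbe umwwz qcbk squgt xntgs nnc osl sdsr yyzas
Hunk 2: at line 5 remove [xntgs] add [cevlj,fmu,onaew] -> 12 lines: xjsnx wzbe umwwz qcbk squgt cevlj fmu onaew nnc osl sdsr yyzas
Hunk 3: at line 4 remove [squgt] add [uvlg] -> 12 lines: xjsnx wzbe umwwz qcbk uvlg cevlj fmu onaew nnc osl sdsr yyzas
Hunk 4: at line 4 remove [cevlj,fmu] add [pkr,lmd] -> 12 lines: xjsnx wzbe umwwz qcbk uvlg pkr lmd onaew nnc osl sdsr yyzas
Final line 1: xjsnx

Answer: xjsnx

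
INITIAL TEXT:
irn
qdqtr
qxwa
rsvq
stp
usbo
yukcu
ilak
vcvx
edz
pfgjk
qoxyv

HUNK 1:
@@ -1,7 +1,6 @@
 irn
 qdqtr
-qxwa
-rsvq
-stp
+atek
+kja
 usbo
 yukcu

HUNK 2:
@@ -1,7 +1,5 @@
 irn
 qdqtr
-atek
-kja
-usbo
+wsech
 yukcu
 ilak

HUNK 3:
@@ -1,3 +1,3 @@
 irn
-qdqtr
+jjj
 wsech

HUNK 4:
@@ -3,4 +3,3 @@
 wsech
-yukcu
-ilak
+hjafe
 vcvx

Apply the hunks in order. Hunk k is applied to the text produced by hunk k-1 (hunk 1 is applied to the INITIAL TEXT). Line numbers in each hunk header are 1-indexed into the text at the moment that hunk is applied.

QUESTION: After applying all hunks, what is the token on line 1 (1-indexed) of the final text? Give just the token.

Answer: irn

Derivation:
Hunk 1: at line 1 remove [qxwa,rsvq,stp] add [atek,kja] -> 11 lines: irn qdqtr atek kja usbo yukcu ilak vcvx edz pfgjk qoxyv
Hunk 2: at line 1 remove [atek,kja,usbo] add [wsech] -> 9 lines: irn qdqtr wsech yukcu ilak vcvx edz pfgjk qoxyv
Hunk 3: at line 1 remove [qdqtr] add [jjj] -> 9 lines: irn jjj wsech yukcu ilak vcvx edz pfgjk qoxyv
Hunk 4: at line 3 remove [yukcu,ilak] add [hjafe] -> 8 lines: irn jjj wsech hjafe vcvx edz pfgjk qoxyv
Final line 1: irn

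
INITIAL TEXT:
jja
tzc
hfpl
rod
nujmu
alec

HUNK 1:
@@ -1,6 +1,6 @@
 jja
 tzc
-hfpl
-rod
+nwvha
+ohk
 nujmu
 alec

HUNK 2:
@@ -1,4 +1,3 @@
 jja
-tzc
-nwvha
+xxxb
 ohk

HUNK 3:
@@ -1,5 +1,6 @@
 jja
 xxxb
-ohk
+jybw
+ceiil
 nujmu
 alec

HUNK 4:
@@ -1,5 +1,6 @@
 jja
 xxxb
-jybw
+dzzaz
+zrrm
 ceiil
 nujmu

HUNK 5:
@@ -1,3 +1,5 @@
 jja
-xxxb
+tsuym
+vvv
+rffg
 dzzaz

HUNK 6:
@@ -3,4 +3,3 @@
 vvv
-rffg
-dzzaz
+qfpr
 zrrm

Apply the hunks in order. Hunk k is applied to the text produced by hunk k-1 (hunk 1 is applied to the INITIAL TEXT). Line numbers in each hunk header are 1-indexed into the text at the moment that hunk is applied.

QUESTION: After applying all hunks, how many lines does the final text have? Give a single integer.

Hunk 1: at line 1 remove [hfpl,rod] add [nwvha,ohk] -> 6 lines: jja tzc nwvha ohk nujmu alec
Hunk 2: at line 1 remove [tzc,nwvha] add [xxxb] -> 5 lines: jja xxxb ohk nujmu alec
Hunk 3: at line 1 remove [ohk] add [jybw,ceiil] -> 6 lines: jja xxxb jybw ceiil nujmu alec
Hunk 4: at line 1 remove [jybw] add [dzzaz,zrrm] -> 7 lines: jja xxxb dzzaz zrrm ceiil nujmu alec
Hunk 5: at line 1 remove [xxxb] add [tsuym,vvv,rffg] -> 9 lines: jja tsuym vvv rffg dzzaz zrrm ceiil nujmu alec
Hunk 6: at line 3 remove [rffg,dzzaz] add [qfpr] -> 8 lines: jja tsuym vvv qfpr zrrm ceiil nujmu alec
Final line count: 8

Answer: 8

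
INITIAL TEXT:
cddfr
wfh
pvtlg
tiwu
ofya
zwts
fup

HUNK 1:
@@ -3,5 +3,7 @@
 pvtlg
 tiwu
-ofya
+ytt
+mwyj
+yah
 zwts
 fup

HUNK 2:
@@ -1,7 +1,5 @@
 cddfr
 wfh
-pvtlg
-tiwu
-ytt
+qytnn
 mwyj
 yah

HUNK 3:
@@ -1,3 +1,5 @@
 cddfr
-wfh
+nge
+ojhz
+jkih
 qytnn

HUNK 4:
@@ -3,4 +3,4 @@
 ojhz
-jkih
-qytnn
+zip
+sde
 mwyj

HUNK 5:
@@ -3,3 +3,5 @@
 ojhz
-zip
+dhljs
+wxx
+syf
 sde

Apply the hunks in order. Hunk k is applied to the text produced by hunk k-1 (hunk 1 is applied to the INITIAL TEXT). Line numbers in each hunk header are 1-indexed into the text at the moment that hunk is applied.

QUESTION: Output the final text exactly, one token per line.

Hunk 1: at line 3 remove [ofya] add [ytt,mwyj,yah] -> 9 lines: cddfr wfh pvtlg tiwu ytt mwyj yah zwts fup
Hunk 2: at line 1 remove [pvtlg,tiwu,ytt] add [qytnn] -> 7 lines: cddfr wfh qytnn mwyj yah zwts fup
Hunk 3: at line 1 remove [wfh] add [nge,ojhz,jkih] -> 9 lines: cddfr nge ojhz jkih qytnn mwyj yah zwts fup
Hunk 4: at line 3 remove [jkih,qytnn] add [zip,sde] -> 9 lines: cddfr nge ojhz zip sde mwyj yah zwts fup
Hunk 5: at line 3 remove [zip] add [dhljs,wxx,syf] -> 11 lines: cddfr nge ojhz dhljs wxx syf sde mwyj yah zwts fup

Answer: cddfr
nge
ojhz
dhljs
wxx
syf
sde
mwyj
yah
zwts
fup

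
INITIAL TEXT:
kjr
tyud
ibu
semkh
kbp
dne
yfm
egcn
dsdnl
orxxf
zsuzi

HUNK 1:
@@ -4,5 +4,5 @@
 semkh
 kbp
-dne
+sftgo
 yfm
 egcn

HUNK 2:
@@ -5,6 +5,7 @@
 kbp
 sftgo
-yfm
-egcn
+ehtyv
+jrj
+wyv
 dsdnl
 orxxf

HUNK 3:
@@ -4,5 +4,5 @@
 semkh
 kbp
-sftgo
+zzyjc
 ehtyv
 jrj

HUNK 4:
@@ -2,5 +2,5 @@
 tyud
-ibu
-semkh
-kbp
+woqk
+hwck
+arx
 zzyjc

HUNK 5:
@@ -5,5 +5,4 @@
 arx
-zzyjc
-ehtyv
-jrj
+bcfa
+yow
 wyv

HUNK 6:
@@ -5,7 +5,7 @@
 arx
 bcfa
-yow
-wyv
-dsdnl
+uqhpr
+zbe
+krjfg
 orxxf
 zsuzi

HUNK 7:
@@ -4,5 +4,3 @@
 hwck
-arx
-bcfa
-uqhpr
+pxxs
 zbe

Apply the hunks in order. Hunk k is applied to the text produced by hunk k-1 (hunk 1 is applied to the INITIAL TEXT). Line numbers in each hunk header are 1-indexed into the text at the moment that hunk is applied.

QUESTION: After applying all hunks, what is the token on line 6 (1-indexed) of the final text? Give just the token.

Answer: zbe

Derivation:
Hunk 1: at line 4 remove [dne] add [sftgo] -> 11 lines: kjr tyud ibu semkh kbp sftgo yfm egcn dsdnl orxxf zsuzi
Hunk 2: at line 5 remove [yfm,egcn] add [ehtyv,jrj,wyv] -> 12 lines: kjr tyud ibu semkh kbp sftgo ehtyv jrj wyv dsdnl orxxf zsuzi
Hunk 3: at line 4 remove [sftgo] add [zzyjc] -> 12 lines: kjr tyud ibu semkh kbp zzyjc ehtyv jrj wyv dsdnl orxxf zsuzi
Hunk 4: at line 2 remove [ibu,semkh,kbp] add [woqk,hwck,arx] -> 12 lines: kjr tyud woqk hwck arx zzyjc ehtyv jrj wyv dsdnl orxxf zsuzi
Hunk 5: at line 5 remove [zzyjc,ehtyv,jrj] add [bcfa,yow] -> 11 lines: kjr tyud woqk hwck arx bcfa yow wyv dsdnl orxxf zsuzi
Hunk 6: at line 5 remove [yow,wyv,dsdnl] add [uqhpr,zbe,krjfg] -> 11 lines: kjr tyud woqk hwck arx bcfa uqhpr zbe krjfg orxxf zsuzi
Hunk 7: at line 4 remove [arx,bcfa,uqhpr] add [pxxs] -> 9 lines: kjr tyud woqk hwck pxxs zbe krjfg orxxf zsuzi
Final line 6: zbe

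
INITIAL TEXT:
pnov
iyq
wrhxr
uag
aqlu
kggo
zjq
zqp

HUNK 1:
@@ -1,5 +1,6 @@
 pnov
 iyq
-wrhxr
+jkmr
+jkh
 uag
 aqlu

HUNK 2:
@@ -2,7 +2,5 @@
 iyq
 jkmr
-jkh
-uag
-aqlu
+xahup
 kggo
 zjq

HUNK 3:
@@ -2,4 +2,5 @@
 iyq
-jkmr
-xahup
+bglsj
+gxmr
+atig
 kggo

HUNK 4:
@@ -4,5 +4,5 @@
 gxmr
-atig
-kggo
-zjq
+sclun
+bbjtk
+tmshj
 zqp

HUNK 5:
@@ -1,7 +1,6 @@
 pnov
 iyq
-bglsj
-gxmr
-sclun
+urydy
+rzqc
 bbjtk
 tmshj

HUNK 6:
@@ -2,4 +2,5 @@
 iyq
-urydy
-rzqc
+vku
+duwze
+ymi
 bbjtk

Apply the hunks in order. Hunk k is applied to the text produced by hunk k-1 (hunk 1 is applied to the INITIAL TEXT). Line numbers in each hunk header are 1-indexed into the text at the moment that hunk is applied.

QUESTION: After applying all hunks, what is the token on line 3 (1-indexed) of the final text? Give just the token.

Hunk 1: at line 1 remove [wrhxr] add [jkmr,jkh] -> 9 lines: pnov iyq jkmr jkh uag aqlu kggo zjq zqp
Hunk 2: at line 2 remove [jkh,uag,aqlu] add [xahup] -> 7 lines: pnov iyq jkmr xahup kggo zjq zqp
Hunk 3: at line 2 remove [jkmr,xahup] add [bglsj,gxmr,atig] -> 8 lines: pnov iyq bglsj gxmr atig kggo zjq zqp
Hunk 4: at line 4 remove [atig,kggo,zjq] add [sclun,bbjtk,tmshj] -> 8 lines: pnov iyq bglsj gxmr sclun bbjtk tmshj zqp
Hunk 5: at line 1 remove [bglsj,gxmr,sclun] add [urydy,rzqc] -> 7 lines: pnov iyq urydy rzqc bbjtk tmshj zqp
Hunk 6: at line 2 remove [urydy,rzqc] add [vku,duwze,ymi] -> 8 lines: pnov iyq vku duwze ymi bbjtk tmshj zqp
Final line 3: vku

Answer: vku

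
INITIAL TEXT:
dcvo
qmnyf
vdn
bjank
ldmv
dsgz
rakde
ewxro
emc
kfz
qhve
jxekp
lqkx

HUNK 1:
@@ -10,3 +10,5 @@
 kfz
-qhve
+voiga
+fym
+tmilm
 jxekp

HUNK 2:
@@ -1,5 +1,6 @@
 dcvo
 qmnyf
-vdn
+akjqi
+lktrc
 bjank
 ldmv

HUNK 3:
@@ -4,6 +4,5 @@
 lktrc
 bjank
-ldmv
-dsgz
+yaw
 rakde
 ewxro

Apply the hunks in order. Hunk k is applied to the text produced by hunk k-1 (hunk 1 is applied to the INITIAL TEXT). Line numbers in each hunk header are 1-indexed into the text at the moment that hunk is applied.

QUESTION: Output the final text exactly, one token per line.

Answer: dcvo
qmnyf
akjqi
lktrc
bjank
yaw
rakde
ewxro
emc
kfz
voiga
fym
tmilm
jxekp
lqkx

Derivation:
Hunk 1: at line 10 remove [qhve] add [voiga,fym,tmilm] -> 15 lines: dcvo qmnyf vdn bjank ldmv dsgz rakde ewxro emc kfz voiga fym tmilm jxekp lqkx
Hunk 2: at line 1 remove [vdn] add [akjqi,lktrc] -> 16 lines: dcvo qmnyf akjqi lktrc bjank ldmv dsgz rakde ewxro emc kfz voiga fym tmilm jxekp lqkx
Hunk 3: at line 4 remove [ldmv,dsgz] add [yaw] -> 15 lines: dcvo qmnyf akjqi lktrc bjank yaw rakde ewxro emc kfz voiga fym tmilm jxekp lqkx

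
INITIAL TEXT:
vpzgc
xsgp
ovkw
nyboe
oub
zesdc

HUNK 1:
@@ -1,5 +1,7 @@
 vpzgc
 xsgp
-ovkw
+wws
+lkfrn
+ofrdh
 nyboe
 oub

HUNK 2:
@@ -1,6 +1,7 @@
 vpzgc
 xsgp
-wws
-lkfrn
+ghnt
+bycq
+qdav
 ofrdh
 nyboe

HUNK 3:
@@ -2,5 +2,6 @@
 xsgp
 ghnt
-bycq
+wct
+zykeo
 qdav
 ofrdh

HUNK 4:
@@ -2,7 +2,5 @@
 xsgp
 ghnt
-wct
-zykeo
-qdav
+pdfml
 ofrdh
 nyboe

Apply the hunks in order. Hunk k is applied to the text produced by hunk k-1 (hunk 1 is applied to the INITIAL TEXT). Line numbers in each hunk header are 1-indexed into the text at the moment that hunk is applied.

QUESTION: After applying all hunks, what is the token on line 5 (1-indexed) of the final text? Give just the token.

Answer: ofrdh

Derivation:
Hunk 1: at line 1 remove [ovkw] add [wws,lkfrn,ofrdh] -> 8 lines: vpzgc xsgp wws lkfrn ofrdh nyboe oub zesdc
Hunk 2: at line 1 remove [wws,lkfrn] add [ghnt,bycq,qdav] -> 9 lines: vpzgc xsgp ghnt bycq qdav ofrdh nyboe oub zesdc
Hunk 3: at line 2 remove [bycq] add [wct,zykeo] -> 10 lines: vpzgc xsgp ghnt wct zykeo qdav ofrdh nyboe oub zesdc
Hunk 4: at line 2 remove [wct,zykeo,qdav] add [pdfml] -> 8 lines: vpzgc xsgp ghnt pdfml ofrdh nyboe oub zesdc
Final line 5: ofrdh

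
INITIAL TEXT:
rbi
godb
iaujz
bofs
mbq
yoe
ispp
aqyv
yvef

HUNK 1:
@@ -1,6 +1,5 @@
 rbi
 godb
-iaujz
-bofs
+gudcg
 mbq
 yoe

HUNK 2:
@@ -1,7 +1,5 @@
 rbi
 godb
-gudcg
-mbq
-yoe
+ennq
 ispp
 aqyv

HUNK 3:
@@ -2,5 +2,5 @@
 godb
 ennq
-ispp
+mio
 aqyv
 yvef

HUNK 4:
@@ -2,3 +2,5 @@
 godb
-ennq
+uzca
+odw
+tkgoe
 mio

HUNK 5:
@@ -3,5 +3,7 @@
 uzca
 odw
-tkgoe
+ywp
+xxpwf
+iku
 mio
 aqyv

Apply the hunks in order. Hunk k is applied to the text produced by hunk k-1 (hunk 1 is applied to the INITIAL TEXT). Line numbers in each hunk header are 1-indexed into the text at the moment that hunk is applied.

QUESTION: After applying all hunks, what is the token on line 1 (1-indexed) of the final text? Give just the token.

Hunk 1: at line 1 remove [iaujz,bofs] add [gudcg] -> 8 lines: rbi godb gudcg mbq yoe ispp aqyv yvef
Hunk 2: at line 1 remove [gudcg,mbq,yoe] add [ennq] -> 6 lines: rbi godb ennq ispp aqyv yvef
Hunk 3: at line 2 remove [ispp] add [mio] -> 6 lines: rbi godb ennq mio aqyv yvef
Hunk 4: at line 2 remove [ennq] add [uzca,odw,tkgoe] -> 8 lines: rbi godb uzca odw tkgoe mio aqyv yvef
Hunk 5: at line 3 remove [tkgoe] add [ywp,xxpwf,iku] -> 10 lines: rbi godb uzca odw ywp xxpwf iku mio aqyv yvef
Final line 1: rbi

Answer: rbi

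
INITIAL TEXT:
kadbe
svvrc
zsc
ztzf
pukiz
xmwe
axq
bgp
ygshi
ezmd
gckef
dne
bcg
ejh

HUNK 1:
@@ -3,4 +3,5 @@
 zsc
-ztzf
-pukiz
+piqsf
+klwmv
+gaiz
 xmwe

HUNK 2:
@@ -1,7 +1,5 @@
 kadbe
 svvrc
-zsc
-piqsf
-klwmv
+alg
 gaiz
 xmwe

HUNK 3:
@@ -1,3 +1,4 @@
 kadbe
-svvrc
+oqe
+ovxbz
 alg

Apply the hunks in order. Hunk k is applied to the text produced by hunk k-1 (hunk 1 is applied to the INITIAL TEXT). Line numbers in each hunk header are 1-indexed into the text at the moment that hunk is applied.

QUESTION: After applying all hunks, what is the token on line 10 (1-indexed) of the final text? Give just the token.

Answer: ezmd

Derivation:
Hunk 1: at line 3 remove [ztzf,pukiz] add [piqsf,klwmv,gaiz] -> 15 lines: kadbe svvrc zsc piqsf klwmv gaiz xmwe axq bgp ygshi ezmd gckef dne bcg ejh
Hunk 2: at line 1 remove [zsc,piqsf,klwmv] add [alg] -> 13 lines: kadbe svvrc alg gaiz xmwe axq bgp ygshi ezmd gckef dne bcg ejh
Hunk 3: at line 1 remove [svvrc] add [oqe,ovxbz] -> 14 lines: kadbe oqe ovxbz alg gaiz xmwe axq bgp ygshi ezmd gckef dne bcg ejh
Final line 10: ezmd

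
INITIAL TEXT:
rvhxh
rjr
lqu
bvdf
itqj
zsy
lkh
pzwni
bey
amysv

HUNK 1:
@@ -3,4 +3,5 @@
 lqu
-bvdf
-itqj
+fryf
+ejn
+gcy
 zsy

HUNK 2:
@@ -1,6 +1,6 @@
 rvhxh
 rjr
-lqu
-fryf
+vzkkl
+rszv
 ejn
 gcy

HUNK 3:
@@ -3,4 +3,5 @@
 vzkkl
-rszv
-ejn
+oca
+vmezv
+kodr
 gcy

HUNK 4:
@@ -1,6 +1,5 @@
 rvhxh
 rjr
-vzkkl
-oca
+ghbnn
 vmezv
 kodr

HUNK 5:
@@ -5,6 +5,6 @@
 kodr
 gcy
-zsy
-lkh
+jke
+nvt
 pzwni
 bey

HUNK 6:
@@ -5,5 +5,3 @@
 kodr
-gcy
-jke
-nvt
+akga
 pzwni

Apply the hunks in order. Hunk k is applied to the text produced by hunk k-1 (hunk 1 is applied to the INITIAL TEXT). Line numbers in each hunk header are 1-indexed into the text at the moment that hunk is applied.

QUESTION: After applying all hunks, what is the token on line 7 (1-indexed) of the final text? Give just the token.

Hunk 1: at line 3 remove [bvdf,itqj] add [fryf,ejn,gcy] -> 11 lines: rvhxh rjr lqu fryf ejn gcy zsy lkh pzwni bey amysv
Hunk 2: at line 1 remove [lqu,fryf] add [vzkkl,rszv] -> 11 lines: rvhxh rjr vzkkl rszv ejn gcy zsy lkh pzwni bey amysv
Hunk 3: at line 3 remove [rszv,ejn] add [oca,vmezv,kodr] -> 12 lines: rvhxh rjr vzkkl oca vmezv kodr gcy zsy lkh pzwni bey amysv
Hunk 4: at line 1 remove [vzkkl,oca] add [ghbnn] -> 11 lines: rvhxh rjr ghbnn vmezv kodr gcy zsy lkh pzwni bey amysv
Hunk 5: at line 5 remove [zsy,lkh] add [jke,nvt] -> 11 lines: rvhxh rjr ghbnn vmezv kodr gcy jke nvt pzwni bey amysv
Hunk 6: at line 5 remove [gcy,jke,nvt] add [akga] -> 9 lines: rvhxh rjr ghbnn vmezv kodr akga pzwni bey amysv
Final line 7: pzwni

Answer: pzwni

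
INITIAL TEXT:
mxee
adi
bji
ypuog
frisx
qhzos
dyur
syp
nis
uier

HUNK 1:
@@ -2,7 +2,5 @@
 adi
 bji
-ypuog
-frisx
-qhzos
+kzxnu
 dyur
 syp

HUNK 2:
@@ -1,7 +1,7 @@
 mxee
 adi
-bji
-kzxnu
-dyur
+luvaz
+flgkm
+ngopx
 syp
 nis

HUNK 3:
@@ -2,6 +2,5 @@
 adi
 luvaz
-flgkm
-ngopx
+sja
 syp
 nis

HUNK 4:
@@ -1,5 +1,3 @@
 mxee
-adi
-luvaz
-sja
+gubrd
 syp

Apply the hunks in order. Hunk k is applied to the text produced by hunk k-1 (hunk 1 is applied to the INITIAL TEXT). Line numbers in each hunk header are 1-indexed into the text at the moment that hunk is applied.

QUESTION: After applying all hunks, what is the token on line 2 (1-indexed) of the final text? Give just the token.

Answer: gubrd

Derivation:
Hunk 1: at line 2 remove [ypuog,frisx,qhzos] add [kzxnu] -> 8 lines: mxee adi bji kzxnu dyur syp nis uier
Hunk 2: at line 1 remove [bji,kzxnu,dyur] add [luvaz,flgkm,ngopx] -> 8 lines: mxee adi luvaz flgkm ngopx syp nis uier
Hunk 3: at line 2 remove [flgkm,ngopx] add [sja] -> 7 lines: mxee adi luvaz sja syp nis uier
Hunk 4: at line 1 remove [adi,luvaz,sja] add [gubrd] -> 5 lines: mxee gubrd syp nis uier
Final line 2: gubrd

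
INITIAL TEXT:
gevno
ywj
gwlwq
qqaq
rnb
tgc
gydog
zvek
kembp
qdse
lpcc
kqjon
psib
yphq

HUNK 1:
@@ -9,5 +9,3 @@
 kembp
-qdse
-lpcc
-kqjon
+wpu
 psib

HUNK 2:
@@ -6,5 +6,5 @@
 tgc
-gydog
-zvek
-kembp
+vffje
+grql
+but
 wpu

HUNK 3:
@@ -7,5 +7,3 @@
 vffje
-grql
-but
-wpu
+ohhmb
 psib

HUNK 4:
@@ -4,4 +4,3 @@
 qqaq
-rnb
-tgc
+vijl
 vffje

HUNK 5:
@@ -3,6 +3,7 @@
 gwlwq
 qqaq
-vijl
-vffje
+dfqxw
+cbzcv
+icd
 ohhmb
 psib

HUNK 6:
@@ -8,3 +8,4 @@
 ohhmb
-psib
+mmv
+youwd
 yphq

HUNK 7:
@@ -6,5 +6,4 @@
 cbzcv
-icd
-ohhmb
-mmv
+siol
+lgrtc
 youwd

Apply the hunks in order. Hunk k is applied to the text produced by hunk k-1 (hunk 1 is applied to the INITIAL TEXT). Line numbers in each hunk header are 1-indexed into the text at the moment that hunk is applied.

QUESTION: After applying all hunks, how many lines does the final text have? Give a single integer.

Answer: 10

Derivation:
Hunk 1: at line 9 remove [qdse,lpcc,kqjon] add [wpu] -> 12 lines: gevno ywj gwlwq qqaq rnb tgc gydog zvek kembp wpu psib yphq
Hunk 2: at line 6 remove [gydog,zvek,kembp] add [vffje,grql,but] -> 12 lines: gevno ywj gwlwq qqaq rnb tgc vffje grql but wpu psib yphq
Hunk 3: at line 7 remove [grql,but,wpu] add [ohhmb] -> 10 lines: gevno ywj gwlwq qqaq rnb tgc vffje ohhmb psib yphq
Hunk 4: at line 4 remove [rnb,tgc] add [vijl] -> 9 lines: gevno ywj gwlwq qqaq vijl vffje ohhmb psib yphq
Hunk 5: at line 3 remove [vijl,vffje] add [dfqxw,cbzcv,icd] -> 10 lines: gevno ywj gwlwq qqaq dfqxw cbzcv icd ohhmb psib yphq
Hunk 6: at line 8 remove [psib] add [mmv,youwd] -> 11 lines: gevno ywj gwlwq qqaq dfqxw cbzcv icd ohhmb mmv youwd yphq
Hunk 7: at line 6 remove [icd,ohhmb,mmv] add [siol,lgrtc] -> 10 lines: gevno ywj gwlwq qqaq dfqxw cbzcv siol lgrtc youwd yphq
Final line count: 10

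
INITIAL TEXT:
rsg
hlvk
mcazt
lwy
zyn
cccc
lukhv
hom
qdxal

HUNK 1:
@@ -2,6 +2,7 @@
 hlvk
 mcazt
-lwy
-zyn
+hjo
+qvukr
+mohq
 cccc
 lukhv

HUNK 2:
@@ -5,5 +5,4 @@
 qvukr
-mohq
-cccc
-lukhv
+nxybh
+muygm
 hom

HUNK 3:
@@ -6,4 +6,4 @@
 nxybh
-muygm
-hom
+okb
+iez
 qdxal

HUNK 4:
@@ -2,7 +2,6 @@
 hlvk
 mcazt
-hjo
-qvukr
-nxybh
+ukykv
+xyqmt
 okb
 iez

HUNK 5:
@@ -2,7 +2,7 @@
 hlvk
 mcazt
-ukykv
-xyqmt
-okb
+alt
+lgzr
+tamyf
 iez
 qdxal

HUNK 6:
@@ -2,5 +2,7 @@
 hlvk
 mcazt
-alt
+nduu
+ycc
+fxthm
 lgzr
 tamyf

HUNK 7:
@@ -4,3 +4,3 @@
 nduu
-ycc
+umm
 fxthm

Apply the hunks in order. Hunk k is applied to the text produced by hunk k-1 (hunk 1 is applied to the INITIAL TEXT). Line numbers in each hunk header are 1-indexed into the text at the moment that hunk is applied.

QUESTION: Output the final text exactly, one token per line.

Hunk 1: at line 2 remove [lwy,zyn] add [hjo,qvukr,mohq] -> 10 lines: rsg hlvk mcazt hjo qvukr mohq cccc lukhv hom qdxal
Hunk 2: at line 5 remove [mohq,cccc,lukhv] add [nxybh,muygm] -> 9 lines: rsg hlvk mcazt hjo qvukr nxybh muygm hom qdxal
Hunk 3: at line 6 remove [muygm,hom] add [okb,iez] -> 9 lines: rsg hlvk mcazt hjo qvukr nxybh okb iez qdxal
Hunk 4: at line 2 remove [hjo,qvukr,nxybh] add [ukykv,xyqmt] -> 8 lines: rsg hlvk mcazt ukykv xyqmt okb iez qdxal
Hunk 5: at line 2 remove [ukykv,xyqmt,okb] add [alt,lgzr,tamyf] -> 8 lines: rsg hlvk mcazt alt lgzr tamyf iez qdxal
Hunk 6: at line 2 remove [alt] add [nduu,ycc,fxthm] -> 10 lines: rsg hlvk mcazt nduu ycc fxthm lgzr tamyf iez qdxal
Hunk 7: at line 4 remove [ycc] add [umm] -> 10 lines: rsg hlvk mcazt nduu umm fxthm lgzr tamyf iez qdxal

Answer: rsg
hlvk
mcazt
nduu
umm
fxthm
lgzr
tamyf
iez
qdxal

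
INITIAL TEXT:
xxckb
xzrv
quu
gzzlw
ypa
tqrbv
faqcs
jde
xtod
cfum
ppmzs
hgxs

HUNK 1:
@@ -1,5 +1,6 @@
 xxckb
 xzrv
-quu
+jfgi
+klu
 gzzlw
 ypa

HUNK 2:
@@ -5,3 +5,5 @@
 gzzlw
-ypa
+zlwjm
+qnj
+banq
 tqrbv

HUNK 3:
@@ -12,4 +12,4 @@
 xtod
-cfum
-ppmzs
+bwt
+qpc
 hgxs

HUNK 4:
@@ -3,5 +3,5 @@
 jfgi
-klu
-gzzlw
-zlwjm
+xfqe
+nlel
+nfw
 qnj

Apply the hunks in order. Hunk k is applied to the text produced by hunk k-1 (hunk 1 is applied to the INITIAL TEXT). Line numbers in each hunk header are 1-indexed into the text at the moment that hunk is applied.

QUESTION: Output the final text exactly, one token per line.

Hunk 1: at line 1 remove [quu] add [jfgi,klu] -> 13 lines: xxckb xzrv jfgi klu gzzlw ypa tqrbv faqcs jde xtod cfum ppmzs hgxs
Hunk 2: at line 5 remove [ypa] add [zlwjm,qnj,banq] -> 15 lines: xxckb xzrv jfgi klu gzzlw zlwjm qnj banq tqrbv faqcs jde xtod cfum ppmzs hgxs
Hunk 3: at line 12 remove [cfum,ppmzs] add [bwt,qpc] -> 15 lines: xxckb xzrv jfgi klu gzzlw zlwjm qnj banq tqrbv faqcs jde xtod bwt qpc hgxs
Hunk 4: at line 3 remove [klu,gzzlw,zlwjm] add [xfqe,nlel,nfw] -> 15 lines: xxckb xzrv jfgi xfqe nlel nfw qnj banq tqrbv faqcs jde xtod bwt qpc hgxs

Answer: xxckb
xzrv
jfgi
xfqe
nlel
nfw
qnj
banq
tqrbv
faqcs
jde
xtod
bwt
qpc
hgxs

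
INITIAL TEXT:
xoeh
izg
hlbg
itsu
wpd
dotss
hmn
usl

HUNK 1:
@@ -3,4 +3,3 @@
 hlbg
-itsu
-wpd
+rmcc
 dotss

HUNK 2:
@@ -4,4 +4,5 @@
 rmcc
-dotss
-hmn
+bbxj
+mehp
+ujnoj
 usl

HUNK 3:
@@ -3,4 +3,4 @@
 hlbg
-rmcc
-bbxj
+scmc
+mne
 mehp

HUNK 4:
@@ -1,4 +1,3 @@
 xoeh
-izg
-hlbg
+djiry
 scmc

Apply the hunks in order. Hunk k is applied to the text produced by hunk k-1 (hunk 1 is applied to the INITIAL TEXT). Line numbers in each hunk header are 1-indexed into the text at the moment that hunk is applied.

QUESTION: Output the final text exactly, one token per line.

Answer: xoeh
djiry
scmc
mne
mehp
ujnoj
usl

Derivation:
Hunk 1: at line 3 remove [itsu,wpd] add [rmcc] -> 7 lines: xoeh izg hlbg rmcc dotss hmn usl
Hunk 2: at line 4 remove [dotss,hmn] add [bbxj,mehp,ujnoj] -> 8 lines: xoeh izg hlbg rmcc bbxj mehp ujnoj usl
Hunk 3: at line 3 remove [rmcc,bbxj] add [scmc,mne] -> 8 lines: xoeh izg hlbg scmc mne mehp ujnoj usl
Hunk 4: at line 1 remove [izg,hlbg] add [djiry] -> 7 lines: xoeh djiry scmc mne mehp ujnoj usl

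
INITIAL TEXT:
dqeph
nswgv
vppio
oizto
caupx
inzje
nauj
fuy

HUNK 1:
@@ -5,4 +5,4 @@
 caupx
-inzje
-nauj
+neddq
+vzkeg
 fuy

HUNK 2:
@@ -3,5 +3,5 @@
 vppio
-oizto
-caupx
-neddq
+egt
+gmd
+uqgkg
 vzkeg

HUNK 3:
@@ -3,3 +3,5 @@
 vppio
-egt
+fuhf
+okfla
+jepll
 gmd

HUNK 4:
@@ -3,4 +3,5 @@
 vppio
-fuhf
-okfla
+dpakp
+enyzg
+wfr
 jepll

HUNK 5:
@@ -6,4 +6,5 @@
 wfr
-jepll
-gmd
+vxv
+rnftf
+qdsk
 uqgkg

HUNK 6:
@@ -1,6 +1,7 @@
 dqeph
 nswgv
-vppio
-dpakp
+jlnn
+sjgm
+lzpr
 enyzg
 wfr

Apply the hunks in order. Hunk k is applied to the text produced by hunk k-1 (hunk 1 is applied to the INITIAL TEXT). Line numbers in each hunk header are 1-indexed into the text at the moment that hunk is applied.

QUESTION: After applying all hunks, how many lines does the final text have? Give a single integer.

Answer: 13

Derivation:
Hunk 1: at line 5 remove [inzje,nauj] add [neddq,vzkeg] -> 8 lines: dqeph nswgv vppio oizto caupx neddq vzkeg fuy
Hunk 2: at line 3 remove [oizto,caupx,neddq] add [egt,gmd,uqgkg] -> 8 lines: dqeph nswgv vppio egt gmd uqgkg vzkeg fuy
Hunk 3: at line 3 remove [egt] add [fuhf,okfla,jepll] -> 10 lines: dqeph nswgv vppio fuhf okfla jepll gmd uqgkg vzkeg fuy
Hunk 4: at line 3 remove [fuhf,okfla] add [dpakp,enyzg,wfr] -> 11 lines: dqeph nswgv vppio dpakp enyzg wfr jepll gmd uqgkg vzkeg fuy
Hunk 5: at line 6 remove [jepll,gmd] add [vxv,rnftf,qdsk] -> 12 lines: dqeph nswgv vppio dpakp enyzg wfr vxv rnftf qdsk uqgkg vzkeg fuy
Hunk 6: at line 1 remove [vppio,dpakp] add [jlnn,sjgm,lzpr] -> 13 lines: dqeph nswgv jlnn sjgm lzpr enyzg wfr vxv rnftf qdsk uqgkg vzkeg fuy
Final line count: 13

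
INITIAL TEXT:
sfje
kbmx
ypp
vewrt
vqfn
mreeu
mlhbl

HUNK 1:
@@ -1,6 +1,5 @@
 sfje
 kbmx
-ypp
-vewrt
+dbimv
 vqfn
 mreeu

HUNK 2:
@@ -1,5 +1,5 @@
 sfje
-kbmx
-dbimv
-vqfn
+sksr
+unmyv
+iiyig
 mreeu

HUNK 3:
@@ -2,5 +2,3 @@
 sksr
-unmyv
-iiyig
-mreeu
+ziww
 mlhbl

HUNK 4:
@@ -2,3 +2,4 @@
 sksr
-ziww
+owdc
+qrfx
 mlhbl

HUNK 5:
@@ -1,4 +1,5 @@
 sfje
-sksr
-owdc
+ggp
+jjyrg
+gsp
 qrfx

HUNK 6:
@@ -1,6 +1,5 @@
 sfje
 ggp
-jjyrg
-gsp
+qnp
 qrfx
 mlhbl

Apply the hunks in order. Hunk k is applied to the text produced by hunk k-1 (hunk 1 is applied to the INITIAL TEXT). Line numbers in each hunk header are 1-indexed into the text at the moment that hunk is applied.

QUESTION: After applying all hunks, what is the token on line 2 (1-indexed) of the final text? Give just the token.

Hunk 1: at line 1 remove [ypp,vewrt] add [dbimv] -> 6 lines: sfje kbmx dbimv vqfn mreeu mlhbl
Hunk 2: at line 1 remove [kbmx,dbimv,vqfn] add [sksr,unmyv,iiyig] -> 6 lines: sfje sksr unmyv iiyig mreeu mlhbl
Hunk 3: at line 2 remove [unmyv,iiyig,mreeu] add [ziww] -> 4 lines: sfje sksr ziww mlhbl
Hunk 4: at line 2 remove [ziww] add [owdc,qrfx] -> 5 lines: sfje sksr owdc qrfx mlhbl
Hunk 5: at line 1 remove [sksr,owdc] add [ggp,jjyrg,gsp] -> 6 lines: sfje ggp jjyrg gsp qrfx mlhbl
Hunk 6: at line 1 remove [jjyrg,gsp] add [qnp] -> 5 lines: sfje ggp qnp qrfx mlhbl
Final line 2: ggp

Answer: ggp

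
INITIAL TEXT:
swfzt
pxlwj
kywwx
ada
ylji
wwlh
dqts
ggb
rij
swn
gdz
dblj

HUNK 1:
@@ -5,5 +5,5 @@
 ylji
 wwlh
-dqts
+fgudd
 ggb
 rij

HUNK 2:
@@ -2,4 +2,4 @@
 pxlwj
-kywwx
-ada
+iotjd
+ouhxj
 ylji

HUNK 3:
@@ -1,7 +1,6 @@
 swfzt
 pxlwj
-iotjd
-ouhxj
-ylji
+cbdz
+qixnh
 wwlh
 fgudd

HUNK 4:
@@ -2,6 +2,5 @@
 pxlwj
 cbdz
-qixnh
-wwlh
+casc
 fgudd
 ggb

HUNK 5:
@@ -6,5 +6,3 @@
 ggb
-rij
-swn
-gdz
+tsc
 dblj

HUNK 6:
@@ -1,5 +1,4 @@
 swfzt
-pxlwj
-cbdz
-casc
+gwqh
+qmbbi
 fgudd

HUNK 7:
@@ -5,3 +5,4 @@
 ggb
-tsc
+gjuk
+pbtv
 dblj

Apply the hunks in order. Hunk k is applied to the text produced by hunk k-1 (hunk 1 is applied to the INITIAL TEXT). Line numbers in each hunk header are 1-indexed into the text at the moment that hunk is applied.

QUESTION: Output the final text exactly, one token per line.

Hunk 1: at line 5 remove [dqts] add [fgudd] -> 12 lines: swfzt pxlwj kywwx ada ylji wwlh fgudd ggb rij swn gdz dblj
Hunk 2: at line 2 remove [kywwx,ada] add [iotjd,ouhxj] -> 12 lines: swfzt pxlwj iotjd ouhxj ylji wwlh fgudd ggb rij swn gdz dblj
Hunk 3: at line 1 remove [iotjd,ouhxj,ylji] add [cbdz,qixnh] -> 11 lines: swfzt pxlwj cbdz qixnh wwlh fgudd ggb rij swn gdz dblj
Hunk 4: at line 2 remove [qixnh,wwlh] add [casc] -> 10 lines: swfzt pxlwj cbdz casc fgudd ggb rij swn gdz dblj
Hunk 5: at line 6 remove [rij,swn,gdz] add [tsc] -> 8 lines: swfzt pxlwj cbdz casc fgudd ggb tsc dblj
Hunk 6: at line 1 remove [pxlwj,cbdz,casc] add [gwqh,qmbbi] -> 7 lines: swfzt gwqh qmbbi fgudd ggb tsc dblj
Hunk 7: at line 5 remove [tsc] add [gjuk,pbtv] -> 8 lines: swfzt gwqh qmbbi fgudd ggb gjuk pbtv dblj

Answer: swfzt
gwqh
qmbbi
fgudd
ggb
gjuk
pbtv
dblj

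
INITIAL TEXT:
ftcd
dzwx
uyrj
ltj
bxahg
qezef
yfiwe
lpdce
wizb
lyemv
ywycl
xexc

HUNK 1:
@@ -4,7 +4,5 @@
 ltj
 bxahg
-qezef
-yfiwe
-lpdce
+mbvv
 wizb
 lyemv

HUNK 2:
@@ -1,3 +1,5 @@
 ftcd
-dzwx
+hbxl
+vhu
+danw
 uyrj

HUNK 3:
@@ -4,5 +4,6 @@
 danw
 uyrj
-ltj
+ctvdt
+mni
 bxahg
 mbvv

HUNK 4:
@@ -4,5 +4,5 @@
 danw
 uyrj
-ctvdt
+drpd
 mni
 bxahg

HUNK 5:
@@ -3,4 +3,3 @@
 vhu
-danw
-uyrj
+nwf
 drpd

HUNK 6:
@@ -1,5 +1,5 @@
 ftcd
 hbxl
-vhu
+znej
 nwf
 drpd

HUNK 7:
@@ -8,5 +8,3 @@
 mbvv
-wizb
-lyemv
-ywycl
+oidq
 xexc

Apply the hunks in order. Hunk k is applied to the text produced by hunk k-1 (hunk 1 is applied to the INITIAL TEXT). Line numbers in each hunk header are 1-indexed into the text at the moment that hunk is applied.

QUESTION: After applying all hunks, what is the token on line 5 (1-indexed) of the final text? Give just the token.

Hunk 1: at line 4 remove [qezef,yfiwe,lpdce] add [mbvv] -> 10 lines: ftcd dzwx uyrj ltj bxahg mbvv wizb lyemv ywycl xexc
Hunk 2: at line 1 remove [dzwx] add [hbxl,vhu,danw] -> 12 lines: ftcd hbxl vhu danw uyrj ltj bxahg mbvv wizb lyemv ywycl xexc
Hunk 3: at line 4 remove [ltj] add [ctvdt,mni] -> 13 lines: ftcd hbxl vhu danw uyrj ctvdt mni bxahg mbvv wizb lyemv ywycl xexc
Hunk 4: at line 4 remove [ctvdt] add [drpd] -> 13 lines: ftcd hbxl vhu danw uyrj drpd mni bxahg mbvv wizb lyemv ywycl xexc
Hunk 5: at line 3 remove [danw,uyrj] add [nwf] -> 12 lines: ftcd hbxl vhu nwf drpd mni bxahg mbvv wizb lyemv ywycl xexc
Hunk 6: at line 1 remove [vhu] add [znej] -> 12 lines: ftcd hbxl znej nwf drpd mni bxahg mbvv wizb lyemv ywycl xexc
Hunk 7: at line 8 remove [wizb,lyemv,ywycl] add [oidq] -> 10 lines: ftcd hbxl znej nwf drpd mni bxahg mbvv oidq xexc
Final line 5: drpd

Answer: drpd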